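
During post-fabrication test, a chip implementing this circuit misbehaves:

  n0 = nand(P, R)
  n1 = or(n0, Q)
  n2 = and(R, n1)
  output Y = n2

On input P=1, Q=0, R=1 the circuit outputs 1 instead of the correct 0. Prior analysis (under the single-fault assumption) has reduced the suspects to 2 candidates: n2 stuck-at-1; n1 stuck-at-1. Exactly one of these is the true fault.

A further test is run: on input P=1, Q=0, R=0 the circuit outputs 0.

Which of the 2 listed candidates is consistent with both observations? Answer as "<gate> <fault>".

Evaluate each candidate on input P=1, Q=0, R=0:
  n2 stuck-at-1: n0=1, n1=1, n2=1 [stuck-at-1] → 1 — eliminated
  n1 stuck-at-1: n0=1, n1=1 [stuck-at-1], n2=0 → 0 — matches
Only n1 stuck-at-1 reproduces the observed 0.

n1 stuck-at-1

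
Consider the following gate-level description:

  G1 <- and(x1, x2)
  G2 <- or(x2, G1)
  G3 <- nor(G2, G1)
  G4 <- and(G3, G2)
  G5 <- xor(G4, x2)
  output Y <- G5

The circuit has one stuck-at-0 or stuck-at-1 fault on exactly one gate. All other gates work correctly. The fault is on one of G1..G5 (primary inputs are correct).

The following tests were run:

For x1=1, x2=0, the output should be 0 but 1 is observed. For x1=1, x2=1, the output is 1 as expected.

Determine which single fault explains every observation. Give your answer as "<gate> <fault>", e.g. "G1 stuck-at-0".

G5 stuck-at-1

Fault-free values for test 1 (x1=1, x2=0): G1=0, G2=0, G3=1, G4=0, G5=0, giving Y=0. Observed 1.
Test 1: faults giving observed 1 are {G4 stuck-at-1, G5 stuck-at-1}.
Test 2 (x1=1, x2=1): fault-free G1=1, G2=1, G3=0, G4=0, G5=1 → 1; observed 1. Eliminates G4 stuck-at-1.
Only G5 stuck-at-1 is consistent with every test.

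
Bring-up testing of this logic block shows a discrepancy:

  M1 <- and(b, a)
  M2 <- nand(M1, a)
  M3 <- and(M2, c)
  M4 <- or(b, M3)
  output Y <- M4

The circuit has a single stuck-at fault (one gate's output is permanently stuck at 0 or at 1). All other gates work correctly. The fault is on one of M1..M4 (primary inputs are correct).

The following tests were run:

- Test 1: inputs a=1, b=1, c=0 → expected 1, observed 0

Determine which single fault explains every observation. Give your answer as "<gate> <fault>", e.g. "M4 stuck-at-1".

M4 stuck-at-0

Fault-free values for test 1 (a=1, b=1, c=0): M1=1, M2=0, M3=0, M4=1, giving Y=1. Observed 0.
Test 1: faults giving observed 0 are {M4 stuck-at-0}.
Only M4 stuck-at-0 is consistent with every test.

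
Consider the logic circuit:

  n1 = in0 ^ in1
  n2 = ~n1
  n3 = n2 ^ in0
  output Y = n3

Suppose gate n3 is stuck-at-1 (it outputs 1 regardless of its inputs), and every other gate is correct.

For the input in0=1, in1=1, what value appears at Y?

1

Propagate with n3 forced: n1=0, n2=1, n3=1 [stuck-at-1].
So Y = 1. (Without the fault it would be 0.)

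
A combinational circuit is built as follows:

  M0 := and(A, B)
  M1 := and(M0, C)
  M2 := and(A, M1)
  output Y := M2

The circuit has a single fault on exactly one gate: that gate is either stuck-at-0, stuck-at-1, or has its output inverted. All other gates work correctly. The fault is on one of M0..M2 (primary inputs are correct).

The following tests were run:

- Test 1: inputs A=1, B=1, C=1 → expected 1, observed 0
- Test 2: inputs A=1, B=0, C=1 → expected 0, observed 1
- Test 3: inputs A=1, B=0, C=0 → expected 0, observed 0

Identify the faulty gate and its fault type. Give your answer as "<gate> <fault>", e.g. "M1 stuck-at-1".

M0 inverted output

Fault-free values for test 1 (A=1, B=1, C=1): M0=1, M1=1, M2=1, giving Y=1. Observed 0.
Test 1: faults giving observed 0 are {M0 stuck-at-0, M0 inverted output, M1 stuck-at-0, M1 inverted output, M2 stuck-at-0, M2 inverted output}.
Test 2 (A=1, B=0, C=1): fault-free M0=0, M1=0, M2=0 → 0; observed 1. Eliminates M0 stuck-at-0, M1 stuck-at-0, M2 stuck-at-0.
Test 3 (A=1, B=0, C=0): fault-free M0=0, M1=0, M2=0 → 0; observed 0. Eliminates M1 inverted output, M2 inverted output.
Only M0 inverted output is consistent with every test.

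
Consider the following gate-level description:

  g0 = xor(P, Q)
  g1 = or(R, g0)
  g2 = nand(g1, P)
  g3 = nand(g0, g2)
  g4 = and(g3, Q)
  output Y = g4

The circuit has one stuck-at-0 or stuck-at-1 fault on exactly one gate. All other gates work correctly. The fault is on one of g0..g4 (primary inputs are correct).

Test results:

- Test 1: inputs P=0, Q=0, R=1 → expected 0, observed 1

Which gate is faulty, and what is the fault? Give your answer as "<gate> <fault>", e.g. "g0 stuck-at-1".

Fault-free values for test 1 (P=0, Q=0, R=1): g0=0, g1=1, g2=1, g3=1, g4=0, giving Y=0. Observed 1.
Test 1: faults giving observed 1 are {g4 stuck-at-1}.
Only g4 stuck-at-1 is consistent with every test.

g4 stuck-at-1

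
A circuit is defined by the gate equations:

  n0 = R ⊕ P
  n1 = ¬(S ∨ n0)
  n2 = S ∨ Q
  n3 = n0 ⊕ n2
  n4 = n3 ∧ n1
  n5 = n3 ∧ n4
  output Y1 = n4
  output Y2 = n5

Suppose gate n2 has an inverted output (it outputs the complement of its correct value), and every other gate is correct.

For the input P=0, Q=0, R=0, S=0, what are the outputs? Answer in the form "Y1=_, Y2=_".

Propagate with n2 forced: n0=0, n1=1, n2=1 [inverted output], n3=1, n4=1, n5=1.
So the outputs are Y1=1, Y2=1. (Without the fault they would be Y1=0, Y2=0.)

Y1=1, Y2=1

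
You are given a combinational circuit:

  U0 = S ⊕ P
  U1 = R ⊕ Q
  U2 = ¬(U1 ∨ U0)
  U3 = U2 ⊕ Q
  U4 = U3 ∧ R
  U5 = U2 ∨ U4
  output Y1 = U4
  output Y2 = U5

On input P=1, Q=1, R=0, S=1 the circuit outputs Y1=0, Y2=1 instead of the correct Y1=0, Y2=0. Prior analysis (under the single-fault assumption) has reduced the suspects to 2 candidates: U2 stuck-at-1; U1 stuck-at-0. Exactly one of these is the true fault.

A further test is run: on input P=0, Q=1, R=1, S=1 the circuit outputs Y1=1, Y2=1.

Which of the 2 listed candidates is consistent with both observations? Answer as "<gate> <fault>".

U1 stuck-at-0

Evaluate each candidate on input P=0, Q=1, R=1, S=1:
  U2 stuck-at-1: U0=1, U1=0, U2=1 [stuck-at-1], U3=0, U4=0, U5=1 → Y1=0, Y2=1 — eliminated
  U1 stuck-at-0: U0=1, U1=0 [stuck-at-0], U2=0, U3=1, U4=1, U5=1 → Y1=1, Y2=1 — matches
Only U1 stuck-at-0 reproduces the observed Y1=1, Y2=1.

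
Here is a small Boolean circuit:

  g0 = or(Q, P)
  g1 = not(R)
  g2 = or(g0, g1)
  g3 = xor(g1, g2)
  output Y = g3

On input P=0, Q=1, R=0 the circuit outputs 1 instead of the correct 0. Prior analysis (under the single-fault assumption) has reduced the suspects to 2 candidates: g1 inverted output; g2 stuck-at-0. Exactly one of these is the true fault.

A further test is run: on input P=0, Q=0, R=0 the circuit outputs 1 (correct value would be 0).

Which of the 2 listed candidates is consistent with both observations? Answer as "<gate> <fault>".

Evaluate each candidate on input P=0, Q=0, R=0:
  g1 inverted output: g0=0, g1=0 [inverted output], g2=0, g3=0 → 0 — eliminated
  g2 stuck-at-0: g0=0, g1=1, g2=0 [stuck-at-0], g3=1 → 1 — matches
Only g2 stuck-at-0 reproduces the observed 1.

g2 stuck-at-0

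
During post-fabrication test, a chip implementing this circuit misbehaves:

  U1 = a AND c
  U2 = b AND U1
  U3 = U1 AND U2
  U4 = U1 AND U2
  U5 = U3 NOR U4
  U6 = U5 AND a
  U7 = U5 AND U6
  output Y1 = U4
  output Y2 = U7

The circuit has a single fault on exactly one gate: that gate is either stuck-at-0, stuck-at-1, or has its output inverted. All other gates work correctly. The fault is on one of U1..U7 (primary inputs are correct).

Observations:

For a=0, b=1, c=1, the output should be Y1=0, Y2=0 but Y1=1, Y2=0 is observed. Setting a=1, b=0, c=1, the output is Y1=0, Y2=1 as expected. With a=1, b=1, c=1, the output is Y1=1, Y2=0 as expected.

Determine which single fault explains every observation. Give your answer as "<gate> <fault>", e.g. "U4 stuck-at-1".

U1 stuck-at-1

Fault-free values for test 1 (a=0, b=1, c=1): U1=0, U2=0, U3=0, U4=0, U5=1, U6=0, U7=0, giving Y1=0, Y2=0. Observed Y1=1, Y2=0.
Test 1: faults giving observed Y1=1, Y2=0 are {U1 stuck-at-1, U1 inverted output, U4 stuck-at-1, U4 inverted output}.
Test 2 (a=1, b=0, c=1): fault-free U1=1, U2=0, U3=0, U4=0, U5=1, U6=1, U7=1 → Y1=0, Y2=1; observed Y1=0, Y2=1. Eliminates U4 stuck-at-1, U4 inverted output.
Test 3 (a=1, b=1, c=1): fault-free U1=1, U2=1, U3=1, U4=1, U5=0, U6=0, U7=0 → Y1=1, Y2=0; observed Y1=1, Y2=0. Eliminates U1 inverted output.
Only U1 stuck-at-1 is consistent with every test.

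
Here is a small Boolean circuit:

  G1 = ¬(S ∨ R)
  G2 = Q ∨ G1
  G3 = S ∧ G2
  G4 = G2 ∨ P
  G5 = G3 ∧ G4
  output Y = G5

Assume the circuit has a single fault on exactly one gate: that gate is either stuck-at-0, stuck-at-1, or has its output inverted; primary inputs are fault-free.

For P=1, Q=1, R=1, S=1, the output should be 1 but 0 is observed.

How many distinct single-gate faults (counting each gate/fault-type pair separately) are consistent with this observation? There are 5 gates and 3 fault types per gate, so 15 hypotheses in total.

8

Fault-free: G1=0, G2=1, G3=1, G4=1, G5=1 → 1. Observed 0.
  G1: none of the 3 fault types match ✗
  G2: stuck-at-0, inverted output ✓; others ✗
  G3: stuck-at-0, inverted output ✓; others ✗
  G4: stuck-at-0, inverted output ✓; others ✗
  G5: stuck-at-0, inverted output ✓; others ✗
Consistent faults: {G2 stuck-at-0, G2 inverted output, G3 stuck-at-0, G3 inverted output, G4 stuck-at-0, G4 inverted output, G5 stuck-at-0, G5 inverted output} — 8 in all.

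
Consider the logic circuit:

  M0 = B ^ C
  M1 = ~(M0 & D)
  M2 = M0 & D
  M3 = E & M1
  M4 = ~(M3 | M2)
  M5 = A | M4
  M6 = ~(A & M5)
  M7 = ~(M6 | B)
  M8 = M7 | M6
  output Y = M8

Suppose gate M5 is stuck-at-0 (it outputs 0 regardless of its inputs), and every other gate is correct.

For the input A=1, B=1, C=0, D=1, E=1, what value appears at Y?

Propagate with M5 forced: M0=1, M1=0, M2=1, M3=0, M4=0, M5=0 [stuck-at-0], M6=1, M7=0, M8=1.
So Y = 1. (Without the fault it would be 0.)

1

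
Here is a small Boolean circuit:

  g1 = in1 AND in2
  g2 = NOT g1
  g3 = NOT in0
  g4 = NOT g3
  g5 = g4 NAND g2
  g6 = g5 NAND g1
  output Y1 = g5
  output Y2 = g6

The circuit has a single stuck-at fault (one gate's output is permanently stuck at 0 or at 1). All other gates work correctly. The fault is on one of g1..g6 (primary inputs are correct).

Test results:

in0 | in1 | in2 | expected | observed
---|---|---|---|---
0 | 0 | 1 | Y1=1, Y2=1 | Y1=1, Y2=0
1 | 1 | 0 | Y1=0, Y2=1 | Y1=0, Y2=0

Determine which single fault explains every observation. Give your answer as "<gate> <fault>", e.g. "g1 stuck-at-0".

Fault-free values for test 1 (in0=0, in1=0, in2=1): g1=0, g2=1, g3=1, g4=0, g5=1, g6=1, giving Y1=1, Y2=1. Observed Y1=1, Y2=0.
Test 1: faults giving observed Y1=1, Y2=0 are {g1 stuck-at-1, g6 stuck-at-0}.
Test 2 (in0=1, in1=1, in2=0): fault-free g1=0, g2=1, g3=0, g4=1, g5=0, g6=1 → Y1=0, Y2=1; observed Y1=0, Y2=0. Eliminates g1 stuck-at-1.
Only g6 stuck-at-0 is consistent with every test.

g6 stuck-at-0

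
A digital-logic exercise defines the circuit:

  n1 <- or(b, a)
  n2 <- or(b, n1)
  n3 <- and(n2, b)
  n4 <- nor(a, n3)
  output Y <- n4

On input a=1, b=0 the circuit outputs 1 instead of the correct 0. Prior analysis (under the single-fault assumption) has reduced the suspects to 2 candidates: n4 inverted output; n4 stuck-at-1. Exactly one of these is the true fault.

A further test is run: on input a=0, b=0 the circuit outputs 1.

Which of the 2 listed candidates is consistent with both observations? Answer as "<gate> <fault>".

n4 stuck-at-1

Evaluate each candidate on input a=0, b=0:
  n4 inverted output: n1=0, n2=0, n3=0, n4=0 [inverted output] → 0 — eliminated
  n4 stuck-at-1: n1=0, n2=0, n3=0, n4=1 [stuck-at-1] → 1 — matches
Only n4 stuck-at-1 reproduces the observed 1.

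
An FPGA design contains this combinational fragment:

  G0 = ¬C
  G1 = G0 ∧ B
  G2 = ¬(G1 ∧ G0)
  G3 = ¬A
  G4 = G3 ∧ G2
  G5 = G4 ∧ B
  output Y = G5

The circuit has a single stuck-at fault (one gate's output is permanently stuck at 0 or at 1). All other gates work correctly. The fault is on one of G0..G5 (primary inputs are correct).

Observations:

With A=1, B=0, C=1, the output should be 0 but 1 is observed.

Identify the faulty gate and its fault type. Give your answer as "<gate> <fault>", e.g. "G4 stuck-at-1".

G5 stuck-at-1

Fault-free values for test 1 (A=1, B=0, C=1): G0=0, G1=0, G2=1, G3=0, G4=0, G5=0, giving Y=0. Observed 1.
Test 1: faults giving observed 1 are {G5 stuck-at-1}.
Only G5 stuck-at-1 is consistent with every test.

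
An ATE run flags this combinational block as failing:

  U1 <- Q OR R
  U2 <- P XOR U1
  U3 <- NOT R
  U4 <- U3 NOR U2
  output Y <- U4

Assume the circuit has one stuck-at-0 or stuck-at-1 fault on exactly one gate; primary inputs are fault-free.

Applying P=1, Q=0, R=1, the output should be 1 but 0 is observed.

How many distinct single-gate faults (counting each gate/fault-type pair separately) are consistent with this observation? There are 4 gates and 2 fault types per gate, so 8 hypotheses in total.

Fault-free: U1=1, U2=0, U3=0, U4=1 → 1. Observed 0.
  U1 stuck-at-0: output 0 ✓
  U1 stuck-at-1: output 1 ✗
  U2 stuck-at-0: output 1 ✗
  U2 stuck-at-1: output 0 ✓
  U3 stuck-at-0: output 1 ✗
  U3 stuck-at-1: output 0 ✓
  U4 stuck-at-0: output 0 ✓
  U4 stuck-at-1: output 1 ✗
Consistent faults: {U1 stuck-at-0, U2 stuck-at-1, U3 stuck-at-1, U4 stuck-at-0} — 4 in all.

4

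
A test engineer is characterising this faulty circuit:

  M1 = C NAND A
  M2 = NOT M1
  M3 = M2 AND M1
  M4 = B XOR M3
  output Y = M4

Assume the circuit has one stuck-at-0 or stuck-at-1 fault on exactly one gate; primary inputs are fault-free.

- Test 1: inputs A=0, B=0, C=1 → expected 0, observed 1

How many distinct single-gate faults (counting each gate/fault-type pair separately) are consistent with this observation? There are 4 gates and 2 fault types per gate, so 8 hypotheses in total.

Fault-free: M1=1, M2=0, M3=0, M4=0 → 0. Observed 1.
  M1 stuck-at-0: output 0 ✗
  M1 stuck-at-1: output 0 ✗
  M2 stuck-at-0: output 0 ✗
  M2 stuck-at-1: output 1 ✓
  M3 stuck-at-0: output 0 ✗
  M3 stuck-at-1: output 1 ✓
  M4 stuck-at-0: output 0 ✗
  M4 stuck-at-1: output 1 ✓
Consistent faults: {M2 stuck-at-1, M3 stuck-at-1, M4 stuck-at-1} — 3 in all.

3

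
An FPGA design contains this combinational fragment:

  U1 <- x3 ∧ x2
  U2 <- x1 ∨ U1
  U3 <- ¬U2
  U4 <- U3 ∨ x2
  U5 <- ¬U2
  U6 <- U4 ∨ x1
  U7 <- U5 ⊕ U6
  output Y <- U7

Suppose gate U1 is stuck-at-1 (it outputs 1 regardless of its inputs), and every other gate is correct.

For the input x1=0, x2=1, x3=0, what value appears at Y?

Propagate with U1 forced: U1=1 [stuck-at-1], U2=1, U3=0, U4=1, U5=0, U6=1, U7=1.
So Y = 1. (Without the fault it would be 0.)

1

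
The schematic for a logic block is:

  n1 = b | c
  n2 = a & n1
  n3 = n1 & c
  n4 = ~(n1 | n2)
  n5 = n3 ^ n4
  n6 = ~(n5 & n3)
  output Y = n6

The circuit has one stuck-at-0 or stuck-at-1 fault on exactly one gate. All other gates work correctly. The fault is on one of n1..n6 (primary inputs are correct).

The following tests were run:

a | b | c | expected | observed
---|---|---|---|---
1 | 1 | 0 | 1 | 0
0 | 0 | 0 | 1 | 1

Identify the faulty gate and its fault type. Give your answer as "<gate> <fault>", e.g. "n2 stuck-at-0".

n3 stuck-at-1

Fault-free values for test 1 (a=1, b=1, c=0): n1=1, n2=1, n3=0, n4=0, n5=0, n6=1, giving Y=1. Observed 0.
Test 1: faults giving observed 0 are {n3 stuck-at-1, n6 stuck-at-0}.
Test 2 (a=0, b=0, c=0): fault-free n1=0, n2=0, n3=0, n4=1, n5=1, n6=1 → 1; observed 1. Eliminates n6 stuck-at-0.
Only n3 stuck-at-1 is consistent with every test.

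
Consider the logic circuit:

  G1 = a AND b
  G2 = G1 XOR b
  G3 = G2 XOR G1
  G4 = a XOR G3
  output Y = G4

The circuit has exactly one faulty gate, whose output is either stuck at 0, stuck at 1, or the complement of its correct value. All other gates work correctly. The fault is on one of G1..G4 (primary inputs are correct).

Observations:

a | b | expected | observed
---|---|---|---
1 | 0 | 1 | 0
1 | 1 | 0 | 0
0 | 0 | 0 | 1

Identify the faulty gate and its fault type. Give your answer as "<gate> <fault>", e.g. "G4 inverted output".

G3 stuck-at-1

Fault-free values for test 1 (a=1, b=0): G1=0, G2=0, G3=0, G4=1, giving Y=1. Observed 0.
Test 1: faults giving observed 0 are {G2 stuck-at-1, G2 inverted output, G3 stuck-at-1, G3 inverted output, G4 stuck-at-0, G4 inverted output}.
Test 2 (a=1, b=1): fault-free G1=1, G2=0, G3=1, G4=0 → 0; observed 0. Eliminates G2 stuck-at-1, G2 inverted output, G3 inverted output, G4 inverted output.
Test 3 (a=0, b=0): fault-free G1=0, G2=0, G3=0, G4=0 → 0; observed 1. Eliminates G4 stuck-at-0.
Only G3 stuck-at-1 is consistent with every test.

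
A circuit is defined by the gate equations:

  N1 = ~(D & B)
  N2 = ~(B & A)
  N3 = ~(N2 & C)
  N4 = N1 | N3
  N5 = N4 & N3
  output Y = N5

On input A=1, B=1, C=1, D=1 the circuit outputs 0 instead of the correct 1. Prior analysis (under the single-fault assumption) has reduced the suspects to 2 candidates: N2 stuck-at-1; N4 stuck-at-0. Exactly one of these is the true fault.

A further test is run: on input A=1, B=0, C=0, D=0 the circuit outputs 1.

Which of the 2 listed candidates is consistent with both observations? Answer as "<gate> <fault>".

N2 stuck-at-1

Evaluate each candidate on input A=1, B=0, C=0, D=0:
  N2 stuck-at-1: N1=1, N2=1 [stuck-at-1], N3=1, N4=1, N5=1 → 1 — matches
  N4 stuck-at-0: N1=1, N2=1, N3=1, N4=0 [stuck-at-0], N5=0 → 0 — eliminated
Only N2 stuck-at-1 reproduces the observed 1.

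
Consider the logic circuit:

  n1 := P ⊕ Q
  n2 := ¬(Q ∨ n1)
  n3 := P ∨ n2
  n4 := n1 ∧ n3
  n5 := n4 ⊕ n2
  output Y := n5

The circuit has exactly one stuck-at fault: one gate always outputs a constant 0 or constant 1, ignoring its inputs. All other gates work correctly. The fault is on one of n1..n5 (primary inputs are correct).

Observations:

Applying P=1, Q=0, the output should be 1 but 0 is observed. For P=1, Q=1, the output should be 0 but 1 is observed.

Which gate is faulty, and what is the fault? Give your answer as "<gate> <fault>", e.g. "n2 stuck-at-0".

n2 stuck-at-1

Fault-free values for test 1 (P=1, Q=0): n1=1, n2=0, n3=1, n4=1, n5=1, giving Y=1. Observed 0.
Test 1: faults giving observed 0 are {n2 stuck-at-1, n3 stuck-at-0, n4 stuck-at-0, n5 stuck-at-0}.
Test 2 (P=1, Q=1): fault-free n1=0, n2=0, n3=1, n4=0, n5=0 → 0; observed 1. Eliminates n3 stuck-at-0, n4 stuck-at-0, n5 stuck-at-0.
Only n2 stuck-at-1 is consistent with every test.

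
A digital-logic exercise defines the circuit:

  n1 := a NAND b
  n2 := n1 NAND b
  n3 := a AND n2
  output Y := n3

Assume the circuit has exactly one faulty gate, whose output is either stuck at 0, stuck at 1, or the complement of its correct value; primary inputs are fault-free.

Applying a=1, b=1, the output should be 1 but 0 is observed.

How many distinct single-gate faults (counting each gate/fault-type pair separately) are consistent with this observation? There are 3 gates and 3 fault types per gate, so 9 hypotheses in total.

6

Fault-free: n1=0, n2=1, n3=1 → 1. Observed 0.
  n1 stuck-at-0: output 1 ✗
  n1 stuck-at-1: output 0 ✓
  n1 inverted output: output 0 ✓
  n2 stuck-at-0: output 0 ✓
  n2 stuck-at-1: output 1 ✗
  n2 inverted output: output 0 ✓
  n3 stuck-at-0: output 0 ✓
  n3 stuck-at-1: output 1 ✗
  n3 inverted output: output 0 ✓
Consistent faults: {n1 stuck-at-1, n1 inverted output, n2 stuck-at-0, n2 inverted output, n3 stuck-at-0, n3 inverted output} — 6 in all.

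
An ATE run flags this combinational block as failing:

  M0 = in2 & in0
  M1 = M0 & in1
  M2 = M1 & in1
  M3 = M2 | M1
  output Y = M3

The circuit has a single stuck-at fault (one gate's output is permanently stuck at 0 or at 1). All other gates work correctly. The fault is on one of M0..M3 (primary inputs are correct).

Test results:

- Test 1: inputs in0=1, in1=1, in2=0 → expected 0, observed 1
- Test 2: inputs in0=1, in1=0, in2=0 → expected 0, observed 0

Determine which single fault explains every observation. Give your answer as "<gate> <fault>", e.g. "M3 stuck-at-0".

M0 stuck-at-1

Fault-free values for test 1 (in0=1, in1=1, in2=0): M0=0, M1=0, M2=0, M3=0, giving Y=0. Observed 1.
Test 1: faults giving observed 1 are {M0 stuck-at-1, M1 stuck-at-1, M2 stuck-at-1, M3 stuck-at-1}.
Test 2 (in0=1, in1=0, in2=0): fault-free M0=0, M1=0, M2=0, M3=0 → 0; observed 0. Eliminates M1 stuck-at-1, M2 stuck-at-1, M3 stuck-at-1.
Only M0 stuck-at-1 is consistent with every test.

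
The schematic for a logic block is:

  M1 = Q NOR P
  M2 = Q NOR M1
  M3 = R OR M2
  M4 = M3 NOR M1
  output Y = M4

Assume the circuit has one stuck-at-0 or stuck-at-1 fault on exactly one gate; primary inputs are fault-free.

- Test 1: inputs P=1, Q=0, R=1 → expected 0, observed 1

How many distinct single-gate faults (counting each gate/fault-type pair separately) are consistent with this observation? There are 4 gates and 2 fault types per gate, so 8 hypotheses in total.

2

Fault-free: M1=0, M2=1, M3=1, M4=0 → 0. Observed 1.
  M1 stuck-at-0: output 0 ✗
  M1 stuck-at-1: output 0 ✗
  M2 stuck-at-0: output 0 ✗
  M2 stuck-at-1: output 0 ✗
  M3 stuck-at-0: output 1 ✓
  M3 stuck-at-1: output 0 ✗
  M4 stuck-at-0: output 0 ✗
  M4 stuck-at-1: output 1 ✓
Consistent faults: {M3 stuck-at-0, M4 stuck-at-1} — 2 in all.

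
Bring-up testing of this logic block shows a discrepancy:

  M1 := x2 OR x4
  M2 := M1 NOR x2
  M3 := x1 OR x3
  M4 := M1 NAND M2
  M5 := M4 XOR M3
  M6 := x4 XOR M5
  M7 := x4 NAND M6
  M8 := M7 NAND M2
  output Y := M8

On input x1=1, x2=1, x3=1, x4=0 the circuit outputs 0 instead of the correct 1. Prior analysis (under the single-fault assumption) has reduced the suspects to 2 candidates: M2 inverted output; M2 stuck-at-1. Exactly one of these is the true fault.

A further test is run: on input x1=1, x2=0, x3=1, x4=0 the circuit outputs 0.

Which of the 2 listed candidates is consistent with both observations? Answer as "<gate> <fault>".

Evaluate each candidate on input x1=1, x2=0, x3=1, x4=0:
  M2 inverted output: M1=0, M2=0 [inverted output], M3=1, M4=1, M5=0, M6=0, M7=1, M8=1 → 1 — eliminated
  M2 stuck-at-1: M1=0, M2=1 [stuck-at-1], M3=1, M4=1, M5=0, M6=0, M7=1, M8=0 → 0 — matches
Only M2 stuck-at-1 reproduces the observed 0.

M2 stuck-at-1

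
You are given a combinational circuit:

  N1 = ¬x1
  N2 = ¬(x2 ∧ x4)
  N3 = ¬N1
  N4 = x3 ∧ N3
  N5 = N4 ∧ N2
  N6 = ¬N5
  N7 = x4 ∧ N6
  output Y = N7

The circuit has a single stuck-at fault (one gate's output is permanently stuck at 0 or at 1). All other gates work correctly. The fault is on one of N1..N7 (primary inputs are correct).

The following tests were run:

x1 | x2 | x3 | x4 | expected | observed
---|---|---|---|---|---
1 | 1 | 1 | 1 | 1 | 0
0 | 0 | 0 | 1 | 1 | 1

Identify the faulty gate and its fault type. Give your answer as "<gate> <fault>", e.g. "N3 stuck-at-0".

N2 stuck-at-1

Fault-free values for test 1 (x1=1, x2=1, x3=1, x4=1): N1=0, N2=0, N3=1, N4=1, N5=0, N6=1, N7=1, giving Y=1. Observed 0.
Test 1: faults giving observed 0 are {N2 stuck-at-1, N5 stuck-at-1, N6 stuck-at-0, N7 stuck-at-0}.
Test 2 (x1=0, x2=0, x3=0, x4=1): fault-free N1=1, N2=1, N3=0, N4=0, N5=0, N6=1, N7=1 → 1; observed 1. Eliminates N5 stuck-at-1, N6 stuck-at-0, N7 stuck-at-0.
Only N2 stuck-at-1 is consistent with every test.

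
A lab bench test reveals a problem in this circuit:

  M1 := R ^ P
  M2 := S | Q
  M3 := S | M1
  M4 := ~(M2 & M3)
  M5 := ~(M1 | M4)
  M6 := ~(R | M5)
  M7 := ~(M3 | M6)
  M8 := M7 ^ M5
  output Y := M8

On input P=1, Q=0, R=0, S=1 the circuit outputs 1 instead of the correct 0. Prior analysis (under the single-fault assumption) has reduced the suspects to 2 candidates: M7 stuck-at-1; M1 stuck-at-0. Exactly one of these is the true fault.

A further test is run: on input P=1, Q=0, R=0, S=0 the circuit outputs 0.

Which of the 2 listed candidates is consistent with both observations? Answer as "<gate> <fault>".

M1 stuck-at-0

Evaluate each candidate on input P=1, Q=0, R=0, S=0:
  M7 stuck-at-1: M1=1, M2=0, M3=1, M4=1, M5=0, M6=1, M7=1 [stuck-at-1], M8=1 → 1 — eliminated
  M1 stuck-at-0: M1=0 [stuck-at-0], M2=0, M3=0, M4=1, M5=0, M6=1, M7=0, M8=0 → 0 — matches
Only M1 stuck-at-0 reproduces the observed 0.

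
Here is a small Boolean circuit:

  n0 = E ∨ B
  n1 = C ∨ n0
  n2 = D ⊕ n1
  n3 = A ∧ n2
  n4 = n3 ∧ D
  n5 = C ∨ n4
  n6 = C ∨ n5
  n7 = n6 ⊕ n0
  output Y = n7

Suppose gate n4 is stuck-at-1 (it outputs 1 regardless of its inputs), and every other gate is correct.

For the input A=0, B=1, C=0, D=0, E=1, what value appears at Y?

0

Propagate with n4 forced: n0=1, n1=1, n2=1, n3=0, n4=1 [stuck-at-1], n5=1, n6=1, n7=0.
So Y = 0. (Without the fault it would be 1.)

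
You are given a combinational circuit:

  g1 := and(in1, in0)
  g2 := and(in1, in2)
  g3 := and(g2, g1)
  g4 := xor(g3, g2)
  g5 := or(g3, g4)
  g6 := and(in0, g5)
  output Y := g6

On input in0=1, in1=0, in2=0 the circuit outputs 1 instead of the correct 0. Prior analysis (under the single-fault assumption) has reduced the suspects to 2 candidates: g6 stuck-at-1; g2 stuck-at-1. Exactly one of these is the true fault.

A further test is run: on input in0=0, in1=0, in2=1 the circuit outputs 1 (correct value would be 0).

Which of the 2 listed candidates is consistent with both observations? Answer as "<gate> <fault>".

Evaluate each candidate on input in0=0, in1=0, in2=1:
  g6 stuck-at-1: g1=0, g2=0, g3=0, g4=0, g5=0, g6=1 [stuck-at-1] → 1 — matches
  g2 stuck-at-1: g1=0, g2=1 [stuck-at-1], g3=0, g4=1, g5=1, g6=0 → 0 — eliminated
Only g6 stuck-at-1 reproduces the observed 1.

g6 stuck-at-1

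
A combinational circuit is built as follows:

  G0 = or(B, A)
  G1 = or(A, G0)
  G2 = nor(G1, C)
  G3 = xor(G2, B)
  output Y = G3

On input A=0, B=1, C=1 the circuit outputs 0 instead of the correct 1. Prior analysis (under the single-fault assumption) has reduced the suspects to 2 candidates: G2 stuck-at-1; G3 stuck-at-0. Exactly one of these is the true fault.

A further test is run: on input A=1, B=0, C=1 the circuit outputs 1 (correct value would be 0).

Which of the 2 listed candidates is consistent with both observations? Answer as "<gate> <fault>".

G2 stuck-at-1

Evaluate each candidate on input A=1, B=0, C=1:
  G2 stuck-at-1: G0=1, G1=1, G2=1 [stuck-at-1], G3=1 → 1 — matches
  G3 stuck-at-0: G0=1, G1=1, G2=0, G3=0 [stuck-at-0] → 0 — eliminated
Only G2 stuck-at-1 reproduces the observed 1.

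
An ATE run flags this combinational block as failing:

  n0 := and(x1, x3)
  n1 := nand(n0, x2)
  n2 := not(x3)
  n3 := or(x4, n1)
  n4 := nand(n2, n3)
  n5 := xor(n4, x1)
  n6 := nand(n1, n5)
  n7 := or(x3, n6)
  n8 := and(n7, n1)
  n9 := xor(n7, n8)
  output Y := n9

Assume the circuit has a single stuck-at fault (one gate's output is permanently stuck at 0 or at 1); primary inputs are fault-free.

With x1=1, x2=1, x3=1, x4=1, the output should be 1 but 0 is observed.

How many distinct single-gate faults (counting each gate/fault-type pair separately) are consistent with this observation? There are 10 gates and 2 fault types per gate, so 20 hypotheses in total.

5

Fault-free: n0=1, n1=0, n2=0, n3=1, n4=1, n5=0, n6=1, n7=1, n8=0, n9=1 → 1. Observed 0.
  n0: stuck-at-0 ✓; others ✗
  n1: stuck-at-1 ✓; others ✗
  n2: none of the 2 fault types match ✗
  n3: none of the 2 fault types match ✗
  n4: none of the 2 fault types match ✗
  n5: none of the 2 fault types match ✗
  n6: none of the 2 fault types match ✗
  n7: stuck-at-0 ✓; others ✗
  n8: stuck-at-1 ✓; others ✗
  n9: stuck-at-0 ✓; others ✗
Consistent faults: {n0 stuck-at-0, n1 stuck-at-1, n7 stuck-at-0, n8 stuck-at-1, n9 stuck-at-0} — 5 in all.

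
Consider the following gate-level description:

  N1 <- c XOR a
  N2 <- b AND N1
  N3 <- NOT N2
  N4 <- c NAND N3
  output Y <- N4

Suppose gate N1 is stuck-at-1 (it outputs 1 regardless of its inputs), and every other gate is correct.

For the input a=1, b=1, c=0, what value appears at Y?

1

Propagate with N1 forced: N1=1 [stuck-at-1], N2=1, N3=0, N4=1.
So Y = 1. (Same as the fault-free value — the fault is masked on this input.)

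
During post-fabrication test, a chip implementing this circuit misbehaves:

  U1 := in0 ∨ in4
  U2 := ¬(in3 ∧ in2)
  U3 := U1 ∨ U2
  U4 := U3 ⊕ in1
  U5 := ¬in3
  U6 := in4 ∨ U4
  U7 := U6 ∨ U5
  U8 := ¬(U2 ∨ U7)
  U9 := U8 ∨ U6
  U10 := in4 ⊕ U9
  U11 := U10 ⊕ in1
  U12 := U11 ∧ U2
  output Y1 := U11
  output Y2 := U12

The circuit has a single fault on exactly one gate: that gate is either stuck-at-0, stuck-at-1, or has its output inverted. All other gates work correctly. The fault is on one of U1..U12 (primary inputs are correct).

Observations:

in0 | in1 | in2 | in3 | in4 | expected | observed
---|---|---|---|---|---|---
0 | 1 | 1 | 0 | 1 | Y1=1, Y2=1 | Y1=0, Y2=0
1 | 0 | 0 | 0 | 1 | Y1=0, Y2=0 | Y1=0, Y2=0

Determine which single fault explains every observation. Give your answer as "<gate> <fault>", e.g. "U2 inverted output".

Fault-free values for test 1 (in0=0, in1=1, in2=1, in3=0, in4=1): U1=1, U2=1, U3=1, U4=0, U5=1, U6=1, U7=1, U8=0, U9=1, U10=0, U11=1, U12=1, giving Y1=1, Y2=1. Observed Y1=0, Y2=0.
Test 1: faults giving observed Y1=0, Y2=0 are {U6 stuck-at-0, U6 inverted output, U9 stuck-at-0, U9 inverted output, U10 stuck-at-1, U10 inverted output, U11 stuck-at-0, U11 inverted output}.
Test 2 (in0=1, in1=0, in2=0, in3=0, in4=1): fault-free U1=1, U2=1, U3=1, U4=1, U5=1, U6=1, U7=1, U8=0, U9=1, U10=0, U11=0, U12=0 → Y1=0, Y2=0; observed Y1=0, Y2=0. Eliminates U6 stuck-at-0, U6 inverted output, U9 stuck-at-0, U9 inverted output, U10 stuck-at-1, U10 inverted output, U11 inverted output.
Only U11 stuck-at-0 is consistent with every test.

U11 stuck-at-0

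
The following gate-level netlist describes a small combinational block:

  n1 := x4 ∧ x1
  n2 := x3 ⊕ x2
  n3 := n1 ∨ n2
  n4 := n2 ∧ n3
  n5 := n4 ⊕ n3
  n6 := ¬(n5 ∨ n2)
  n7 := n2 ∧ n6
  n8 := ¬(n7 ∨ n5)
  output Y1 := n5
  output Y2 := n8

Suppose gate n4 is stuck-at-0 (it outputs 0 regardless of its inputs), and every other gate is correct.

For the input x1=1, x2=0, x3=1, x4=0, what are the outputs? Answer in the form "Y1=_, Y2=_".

Propagate with n4 forced: n1=0, n2=1, n3=1, n4=0 [stuck-at-0], n5=1, n6=0, n7=0, n8=0.
So the outputs are Y1=1, Y2=0. (Without the fault they would be Y1=0, Y2=1.)

Y1=1, Y2=0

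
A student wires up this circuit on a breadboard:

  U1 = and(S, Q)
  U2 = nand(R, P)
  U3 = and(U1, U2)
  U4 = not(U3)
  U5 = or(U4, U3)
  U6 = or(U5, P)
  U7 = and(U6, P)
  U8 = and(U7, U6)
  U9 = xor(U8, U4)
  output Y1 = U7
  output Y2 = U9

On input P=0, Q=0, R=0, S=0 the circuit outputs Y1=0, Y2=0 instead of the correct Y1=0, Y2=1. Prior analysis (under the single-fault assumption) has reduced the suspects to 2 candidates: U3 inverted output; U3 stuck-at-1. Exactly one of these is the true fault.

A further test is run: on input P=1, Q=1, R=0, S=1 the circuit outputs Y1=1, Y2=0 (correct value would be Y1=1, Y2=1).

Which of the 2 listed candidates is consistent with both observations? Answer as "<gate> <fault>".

U3 inverted output

Evaluate each candidate on input P=1, Q=1, R=0, S=1:
  U3 inverted output: U1=1, U2=1, U3=0 [inverted output], U4=1, U5=1, U6=1, U7=1, U8=1, U9=0 → Y1=1, Y2=0 — matches
  U3 stuck-at-1: U1=1, U2=1, U3=1 [stuck-at-1], U4=0, U5=1, U6=1, U7=1, U8=1, U9=1 → Y1=1, Y2=1 — eliminated
Only U3 inverted output reproduces the observed Y1=1, Y2=0.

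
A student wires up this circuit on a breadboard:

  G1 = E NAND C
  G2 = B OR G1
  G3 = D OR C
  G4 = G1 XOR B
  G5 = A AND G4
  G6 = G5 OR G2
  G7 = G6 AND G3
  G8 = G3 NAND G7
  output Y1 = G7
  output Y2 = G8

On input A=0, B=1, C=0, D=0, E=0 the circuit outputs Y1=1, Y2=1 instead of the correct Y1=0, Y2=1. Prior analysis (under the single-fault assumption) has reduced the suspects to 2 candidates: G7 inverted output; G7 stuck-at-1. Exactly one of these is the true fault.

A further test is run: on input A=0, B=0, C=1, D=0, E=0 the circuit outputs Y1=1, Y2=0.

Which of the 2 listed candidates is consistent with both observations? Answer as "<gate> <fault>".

Evaluate each candidate on input A=0, B=0, C=1, D=0, E=0:
  G7 inverted output: G1=1, G2=1, G3=1, G4=1, G5=0, G6=1, G7=0 [inverted output], G8=1 → Y1=0, Y2=1 — eliminated
  G7 stuck-at-1: G1=1, G2=1, G3=1, G4=1, G5=0, G6=1, G7=1 [stuck-at-1], G8=0 → Y1=1, Y2=0 — matches
Only G7 stuck-at-1 reproduces the observed Y1=1, Y2=0.

G7 stuck-at-1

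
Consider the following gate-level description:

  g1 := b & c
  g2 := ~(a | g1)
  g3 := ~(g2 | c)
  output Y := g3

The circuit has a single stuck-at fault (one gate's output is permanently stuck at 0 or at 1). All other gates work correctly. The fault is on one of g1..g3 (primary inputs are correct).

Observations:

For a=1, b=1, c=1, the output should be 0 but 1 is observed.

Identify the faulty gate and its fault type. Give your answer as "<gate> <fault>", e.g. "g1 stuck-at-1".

g3 stuck-at-1

Fault-free values for test 1 (a=1, b=1, c=1): g1=1, g2=0, g3=0, giving Y=0. Observed 1.
Test 1: faults giving observed 1 are {g3 stuck-at-1}.
Only g3 stuck-at-1 is consistent with every test.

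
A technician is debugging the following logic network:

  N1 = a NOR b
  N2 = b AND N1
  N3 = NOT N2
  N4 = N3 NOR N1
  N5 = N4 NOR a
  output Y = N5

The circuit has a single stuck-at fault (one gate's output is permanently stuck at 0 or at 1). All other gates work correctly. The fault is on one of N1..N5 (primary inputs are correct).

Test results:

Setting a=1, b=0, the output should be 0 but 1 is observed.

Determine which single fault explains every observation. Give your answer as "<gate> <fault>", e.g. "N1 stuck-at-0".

Fault-free values for test 1 (a=1, b=0): N1=0, N2=0, N3=1, N4=0, N5=0, giving Y=0. Observed 1.
Test 1: faults giving observed 1 are {N5 stuck-at-1}.
Only N5 stuck-at-1 is consistent with every test.

N5 stuck-at-1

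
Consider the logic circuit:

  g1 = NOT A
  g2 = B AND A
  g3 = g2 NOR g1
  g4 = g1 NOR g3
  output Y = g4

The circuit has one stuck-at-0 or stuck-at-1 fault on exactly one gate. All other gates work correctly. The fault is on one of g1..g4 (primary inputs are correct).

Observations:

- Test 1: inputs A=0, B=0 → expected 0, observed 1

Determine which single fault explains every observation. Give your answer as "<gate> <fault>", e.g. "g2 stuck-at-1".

g4 stuck-at-1

Fault-free values for test 1 (A=0, B=0): g1=1, g2=0, g3=0, g4=0, giving Y=0. Observed 1.
Test 1: faults giving observed 1 are {g4 stuck-at-1}.
Only g4 stuck-at-1 is consistent with every test.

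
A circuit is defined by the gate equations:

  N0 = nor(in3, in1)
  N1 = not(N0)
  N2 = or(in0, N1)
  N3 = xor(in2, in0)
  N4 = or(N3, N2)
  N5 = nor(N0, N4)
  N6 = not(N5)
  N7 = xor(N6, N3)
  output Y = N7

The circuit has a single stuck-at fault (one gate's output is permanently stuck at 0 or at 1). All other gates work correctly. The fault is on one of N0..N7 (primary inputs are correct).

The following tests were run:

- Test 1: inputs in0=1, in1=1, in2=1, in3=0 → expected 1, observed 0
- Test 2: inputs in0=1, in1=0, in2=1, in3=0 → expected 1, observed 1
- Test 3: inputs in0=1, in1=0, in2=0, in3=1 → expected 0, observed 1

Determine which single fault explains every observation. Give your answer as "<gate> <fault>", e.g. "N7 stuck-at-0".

Fault-free values for test 1 (in0=1, in1=1, in2=1, in3=0): N0=0, N1=1, N2=1, N3=0, N4=1, N5=0, N6=1, N7=1, giving Y=1. Observed 0.
Test 1: faults giving observed 0 are {N2 stuck-at-0, N3 stuck-at-1, N4 stuck-at-0, N5 stuck-at-1, N6 stuck-at-0, N7 stuck-at-0}.
Test 2 (in0=1, in1=0, in2=1, in3=0): fault-free N0=1, N1=0, N2=1, N3=0, N4=1, N5=0, N6=1, N7=1 → 1; observed 1. Eliminates N3 stuck-at-1, N5 stuck-at-1, N6 stuck-at-0, N7 stuck-at-0.
Test 3 (in0=1, in1=0, in2=0, in3=1): fault-free N0=0, N1=1, N2=1, N3=1, N4=1, N5=0, N6=1, N7=0 → 0; observed 1. Eliminates N2 stuck-at-0.
Only N4 stuck-at-0 is consistent with every test.

N4 stuck-at-0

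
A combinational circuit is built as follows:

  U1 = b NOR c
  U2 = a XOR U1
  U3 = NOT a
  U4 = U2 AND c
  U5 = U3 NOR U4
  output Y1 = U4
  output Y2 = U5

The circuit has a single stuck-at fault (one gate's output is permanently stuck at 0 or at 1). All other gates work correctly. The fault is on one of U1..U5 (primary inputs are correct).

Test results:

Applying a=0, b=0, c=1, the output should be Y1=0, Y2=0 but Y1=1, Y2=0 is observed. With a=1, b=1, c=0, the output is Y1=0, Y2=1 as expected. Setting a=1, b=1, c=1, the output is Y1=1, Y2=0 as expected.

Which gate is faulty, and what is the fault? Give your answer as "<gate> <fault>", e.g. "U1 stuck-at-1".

Fault-free values for test 1 (a=0, b=0, c=1): U1=0, U2=0, U3=1, U4=0, U5=0, giving Y1=0, Y2=0. Observed Y1=1, Y2=0.
Test 1: faults giving observed Y1=1, Y2=0 are {U1 stuck-at-1, U2 stuck-at-1, U4 stuck-at-1}.
Test 2 (a=1, b=1, c=0): fault-free U1=0, U2=1, U3=0, U4=0, U5=1 → Y1=0, Y2=1; observed Y1=0, Y2=1. Eliminates U4 stuck-at-1.
Test 3 (a=1, b=1, c=1): fault-free U1=0, U2=1, U3=0, U4=1, U5=0 → Y1=1, Y2=0; observed Y1=1, Y2=0. Eliminates U1 stuck-at-1.
Only U2 stuck-at-1 is consistent with every test.

U2 stuck-at-1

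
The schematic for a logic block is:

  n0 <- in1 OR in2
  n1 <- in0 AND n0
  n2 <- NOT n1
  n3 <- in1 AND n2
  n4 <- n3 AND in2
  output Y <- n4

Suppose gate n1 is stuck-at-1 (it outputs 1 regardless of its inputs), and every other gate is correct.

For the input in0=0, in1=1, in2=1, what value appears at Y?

Propagate with n1 forced: n0=1, n1=1 [stuck-at-1], n2=0, n3=0, n4=0.
So Y = 0. (Without the fault it would be 1.)

0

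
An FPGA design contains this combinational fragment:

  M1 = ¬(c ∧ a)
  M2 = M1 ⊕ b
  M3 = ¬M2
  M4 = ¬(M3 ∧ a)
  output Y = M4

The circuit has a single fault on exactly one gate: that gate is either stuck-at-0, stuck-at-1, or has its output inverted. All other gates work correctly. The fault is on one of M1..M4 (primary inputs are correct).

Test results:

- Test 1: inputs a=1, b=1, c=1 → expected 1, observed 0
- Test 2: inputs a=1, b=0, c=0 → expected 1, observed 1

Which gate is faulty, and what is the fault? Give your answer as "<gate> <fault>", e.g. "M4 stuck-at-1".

Fault-free values for test 1 (a=1, b=1, c=1): M1=0, M2=1, M3=0, M4=1, giving Y=1. Observed 0.
Test 1: faults giving observed 0 are {M1 stuck-at-1, M1 inverted output, M2 stuck-at-0, M2 inverted output, M3 stuck-at-1, M3 inverted output, M4 stuck-at-0, M4 inverted output}.
Test 2 (a=1, b=0, c=0): fault-free M1=1, M2=1, M3=0, M4=1 → 1; observed 1. Eliminates M1 inverted output, M2 stuck-at-0, M2 inverted output, M3 stuck-at-1, M3 inverted output, M4 stuck-at-0, M4 inverted output.
Only M1 stuck-at-1 is consistent with every test.

M1 stuck-at-1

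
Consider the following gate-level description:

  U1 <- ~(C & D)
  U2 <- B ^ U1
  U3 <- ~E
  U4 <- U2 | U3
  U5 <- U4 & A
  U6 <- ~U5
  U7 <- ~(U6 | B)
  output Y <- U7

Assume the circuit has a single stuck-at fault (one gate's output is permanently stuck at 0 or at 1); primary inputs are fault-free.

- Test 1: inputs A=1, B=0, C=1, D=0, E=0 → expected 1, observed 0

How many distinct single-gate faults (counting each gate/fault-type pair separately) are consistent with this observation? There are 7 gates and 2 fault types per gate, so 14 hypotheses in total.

Fault-free: U1=1, U2=1, U3=1, U4=1, U5=1, U6=0, U7=1 → 1. Observed 0.
  U1 stuck-at-0: output 1 ✗
  U1 stuck-at-1: output 1 ✗
  U2 stuck-at-0: output 1 ✗
  U2 stuck-at-1: output 1 ✗
  U3 stuck-at-0: output 1 ✗
  U3 stuck-at-1: output 1 ✗
  U4 stuck-at-0: output 0 ✓
  U4 stuck-at-1: output 1 ✗
  U5 stuck-at-0: output 0 ✓
  U5 stuck-at-1: output 1 ✗
  U6 stuck-at-0: output 1 ✗
  U6 stuck-at-1: output 0 ✓
  U7 stuck-at-0: output 0 ✓
  U7 stuck-at-1: output 1 ✗
Consistent faults: {U4 stuck-at-0, U5 stuck-at-0, U6 stuck-at-1, U7 stuck-at-0} — 4 in all.

4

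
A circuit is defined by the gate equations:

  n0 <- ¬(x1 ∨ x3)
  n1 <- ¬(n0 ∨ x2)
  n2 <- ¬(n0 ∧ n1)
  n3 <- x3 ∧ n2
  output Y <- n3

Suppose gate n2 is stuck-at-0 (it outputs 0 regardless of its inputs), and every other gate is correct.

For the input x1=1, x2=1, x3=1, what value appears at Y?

0

Propagate with n2 forced: n0=0, n1=0, n2=0 [stuck-at-0], n3=0.
So Y = 0. (Without the fault it would be 1.)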